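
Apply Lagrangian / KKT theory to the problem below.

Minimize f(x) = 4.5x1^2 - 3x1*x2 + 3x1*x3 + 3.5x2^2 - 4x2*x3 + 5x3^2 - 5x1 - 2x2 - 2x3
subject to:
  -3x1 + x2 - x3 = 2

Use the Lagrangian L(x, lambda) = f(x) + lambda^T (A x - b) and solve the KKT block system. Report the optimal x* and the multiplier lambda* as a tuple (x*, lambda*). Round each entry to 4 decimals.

Form the Lagrangian:
  L(x, lambda) = (1/2) x^T Q x + c^T x + lambda^T (A x - b)
Stationarity (grad_x L = 0): Q x + c + A^T lambda = 0.
Primal feasibility: A x = b.

This gives the KKT block system:
  [ Q   A^T ] [ x     ]   [-c ]
  [ A    0  ] [ lambda ] = [ b ]

Solving the linear system:
  x*      = (-0.5111, 0.7556, 0.2889)
  lambda* = (-3.6667)
  f(x*)   = 3.9

x* = (-0.5111, 0.7556, 0.2889), lambda* = (-3.6667)


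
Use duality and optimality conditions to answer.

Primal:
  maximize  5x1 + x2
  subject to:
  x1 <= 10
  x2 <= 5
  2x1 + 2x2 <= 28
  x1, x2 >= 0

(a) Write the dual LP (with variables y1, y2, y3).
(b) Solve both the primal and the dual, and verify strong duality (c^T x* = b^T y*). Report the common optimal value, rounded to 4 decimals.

The standard primal-dual pair for 'max c^T x s.t. A x <= b, x >= 0' is:
  Dual:  min b^T y  s.t.  A^T y >= c,  y >= 0.

So the dual LP is:
  minimize  10y1 + 5y2 + 28y3
  subject to:
    y1 + 2y3 >= 5
    y2 + 2y3 >= 1
    y1, y2, y3 >= 0

Solving the primal: x* = (10, 4).
  primal value c^T x* = 54.
Solving the dual: y* = (4, 0, 0.5).
  dual value b^T y* = 54.
Strong duality: c^T x* = b^T y*. Confirmed.

54


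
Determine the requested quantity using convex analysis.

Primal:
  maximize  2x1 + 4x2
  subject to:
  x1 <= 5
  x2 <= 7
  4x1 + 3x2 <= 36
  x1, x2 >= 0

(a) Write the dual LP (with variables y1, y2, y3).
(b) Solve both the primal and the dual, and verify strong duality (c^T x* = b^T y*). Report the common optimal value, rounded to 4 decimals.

The standard primal-dual pair for 'max c^T x s.t. A x <= b, x >= 0' is:
  Dual:  min b^T y  s.t.  A^T y >= c,  y >= 0.

So the dual LP is:
  minimize  5y1 + 7y2 + 36y3
  subject to:
    y1 + 4y3 >= 2
    y2 + 3y3 >= 4
    y1, y2, y3 >= 0

Solving the primal: x* = (3.75, 7).
  primal value c^T x* = 35.5.
Solving the dual: y* = (0, 2.5, 0.5).
  dual value b^T y* = 35.5.
Strong duality: c^T x* = b^T y*. Confirmed.

35.5


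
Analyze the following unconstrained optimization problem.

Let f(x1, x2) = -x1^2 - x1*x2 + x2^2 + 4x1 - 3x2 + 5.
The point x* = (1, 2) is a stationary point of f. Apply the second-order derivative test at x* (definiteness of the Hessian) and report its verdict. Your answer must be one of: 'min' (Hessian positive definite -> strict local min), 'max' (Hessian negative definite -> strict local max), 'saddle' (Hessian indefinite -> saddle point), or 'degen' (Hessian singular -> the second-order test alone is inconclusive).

Compute the Hessian H = grad^2 f:
  H = [[-2, -1], [-1, 2]]
Verify stationarity: grad f(x*) = H x* + g = (0, 0).
Eigenvalues of H: -2.2361, 2.2361.
Eigenvalues have mixed signs, so H is indefinite -> x* is a saddle point.

saddle


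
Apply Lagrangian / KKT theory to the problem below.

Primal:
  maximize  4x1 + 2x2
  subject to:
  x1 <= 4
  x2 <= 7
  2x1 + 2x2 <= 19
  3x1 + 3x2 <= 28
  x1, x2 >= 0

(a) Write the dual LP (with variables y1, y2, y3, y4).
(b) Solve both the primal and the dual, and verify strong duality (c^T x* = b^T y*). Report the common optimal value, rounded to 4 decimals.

The standard primal-dual pair for 'max c^T x s.t. A x <= b, x >= 0' is:
  Dual:  min b^T y  s.t.  A^T y >= c,  y >= 0.

So the dual LP is:
  minimize  4y1 + 7y2 + 19y3 + 28y4
  subject to:
    y1 + 2y3 + 3y4 >= 4
    y2 + 2y3 + 3y4 >= 2
    y1, y2, y3, y4 >= 0

Solving the primal: x* = (4, 5.3333).
  primal value c^T x* = 26.6667.
Solving the dual: y* = (2, 0, 0, 0.6667).
  dual value b^T y* = 26.6667.
Strong duality: c^T x* = b^T y*. Confirmed.

26.6667


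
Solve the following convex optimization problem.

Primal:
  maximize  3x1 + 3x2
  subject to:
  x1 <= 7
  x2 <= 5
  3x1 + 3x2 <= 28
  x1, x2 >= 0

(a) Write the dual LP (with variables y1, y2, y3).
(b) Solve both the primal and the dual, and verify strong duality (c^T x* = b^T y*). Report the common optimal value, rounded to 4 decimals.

The standard primal-dual pair for 'max c^T x s.t. A x <= b, x >= 0' is:
  Dual:  min b^T y  s.t.  A^T y >= c,  y >= 0.

So the dual LP is:
  minimize  7y1 + 5y2 + 28y3
  subject to:
    y1 + 3y3 >= 3
    y2 + 3y3 >= 3
    y1, y2, y3 >= 0

Solving the primal: x* = (4.3333, 5).
  primal value c^T x* = 28.
Solving the dual: y* = (0, 0, 1).
  dual value b^T y* = 28.
Strong duality: c^T x* = b^T y*. Confirmed.

28


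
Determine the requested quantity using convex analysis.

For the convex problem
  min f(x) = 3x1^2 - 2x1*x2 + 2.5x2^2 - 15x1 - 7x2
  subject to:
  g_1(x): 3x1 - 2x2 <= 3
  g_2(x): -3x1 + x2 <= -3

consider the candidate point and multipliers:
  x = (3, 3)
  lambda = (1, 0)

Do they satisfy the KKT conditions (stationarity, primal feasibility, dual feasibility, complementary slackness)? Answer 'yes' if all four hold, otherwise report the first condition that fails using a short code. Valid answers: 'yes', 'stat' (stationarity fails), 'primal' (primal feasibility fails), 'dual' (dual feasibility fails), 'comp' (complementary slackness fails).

Gradient of f: grad f(x) = Q x + c = (-3, 2)
Constraint values g_i(x) = a_i^T x - b_i:
  g_1((3, 3)) = 0
  g_2((3, 3)) = -3
Stationarity residual: grad f(x) + sum_i lambda_i a_i = (0, 0)
  -> stationarity OK
Primal feasibility (all g_i <= 0): OK
Dual feasibility (all lambda_i >= 0): OK
Complementary slackness (lambda_i * g_i(x) = 0 for all i): OK

Verdict: yes, KKT holds.

yes


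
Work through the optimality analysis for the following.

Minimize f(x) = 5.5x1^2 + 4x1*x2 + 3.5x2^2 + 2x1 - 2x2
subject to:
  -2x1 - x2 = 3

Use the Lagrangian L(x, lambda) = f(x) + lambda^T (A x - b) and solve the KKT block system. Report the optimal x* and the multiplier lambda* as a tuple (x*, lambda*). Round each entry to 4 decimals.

Form the Lagrangian:
  L(x, lambda) = (1/2) x^T Q x + c^T x + lambda^T (A x - b)
Stationarity (grad_x L = 0): Q x + c + A^T lambda = 0.
Primal feasibility: A x = b.

This gives the KKT block system:
  [ Q   A^T ] [ x     ]   [-c ]
  [ A    0  ] [ lambda ] = [ b ]

Solving the linear system:
  x*      = (-1.5652, 0.1304)
  lambda* = (-7.3478)
  f(x*)   = 9.3261

x* = (-1.5652, 0.1304), lambda* = (-7.3478)


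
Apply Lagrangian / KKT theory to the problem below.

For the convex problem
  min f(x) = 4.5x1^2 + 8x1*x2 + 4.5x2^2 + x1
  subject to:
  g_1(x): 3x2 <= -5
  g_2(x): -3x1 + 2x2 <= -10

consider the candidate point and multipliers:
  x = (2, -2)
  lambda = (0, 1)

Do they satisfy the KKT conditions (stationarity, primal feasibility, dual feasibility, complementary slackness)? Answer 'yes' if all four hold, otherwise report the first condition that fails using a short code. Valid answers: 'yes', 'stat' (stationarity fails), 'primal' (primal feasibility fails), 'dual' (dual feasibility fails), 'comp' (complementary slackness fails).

Gradient of f: grad f(x) = Q x + c = (3, -2)
Constraint values g_i(x) = a_i^T x - b_i:
  g_1((2, -2)) = -1
  g_2((2, -2)) = 0
Stationarity residual: grad f(x) + sum_i lambda_i a_i = (0, 0)
  -> stationarity OK
Primal feasibility (all g_i <= 0): OK
Dual feasibility (all lambda_i >= 0): OK
Complementary slackness (lambda_i * g_i(x) = 0 for all i): OK

Verdict: yes, KKT holds.

yes


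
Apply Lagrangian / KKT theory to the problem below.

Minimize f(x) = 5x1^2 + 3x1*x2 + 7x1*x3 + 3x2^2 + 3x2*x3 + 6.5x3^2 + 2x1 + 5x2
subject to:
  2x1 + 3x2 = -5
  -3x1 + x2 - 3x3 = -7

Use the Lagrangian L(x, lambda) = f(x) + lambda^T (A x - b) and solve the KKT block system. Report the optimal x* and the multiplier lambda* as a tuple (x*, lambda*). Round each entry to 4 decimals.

Form the Lagrangian:
  L(x, lambda) = (1/2) x^T Q x + c^T x + lambda^T (A x - b)
Stationarity (grad_x L = 0): Q x + c + A^T lambda = 0.
Primal feasibility: A x = b.

This gives the KKT block system:
  [ Q   A^T ] [ x     ]   [-c ]
  [ A    0  ] [ lambda ] = [ b ]

Solving the linear system:
  x*      = (0.814, -2.2093, 0.7829)
  lambda* = (0.1276, 3.0825)
  f(x*)   = 6.3984

x* = (0.814, -2.2093, 0.7829), lambda* = (0.1276, 3.0825)


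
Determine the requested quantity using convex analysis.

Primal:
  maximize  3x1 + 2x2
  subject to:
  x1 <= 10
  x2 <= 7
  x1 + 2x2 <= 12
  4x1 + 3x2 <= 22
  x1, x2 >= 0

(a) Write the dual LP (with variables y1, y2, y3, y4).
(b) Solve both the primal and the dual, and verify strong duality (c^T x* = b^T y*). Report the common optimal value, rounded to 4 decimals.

The standard primal-dual pair for 'max c^T x s.t. A x <= b, x >= 0' is:
  Dual:  min b^T y  s.t.  A^T y >= c,  y >= 0.

So the dual LP is:
  minimize  10y1 + 7y2 + 12y3 + 22y4
  subject to:
    y1 + y3 + 4y4 >= 3
    y2 + 2y3 + 3y4 >= 2
    y1, y2, y3, y4 >= 0

Solving the primal: x* = (5.5, 0).
  primal value c^T x* = 16.5.
Solving the dual: y* = (0, 0, 0, 0.75).
  dual value b^T y* = 16.5.
Strong duality: c^T x* = b^T y*. Confirmed.

16.5


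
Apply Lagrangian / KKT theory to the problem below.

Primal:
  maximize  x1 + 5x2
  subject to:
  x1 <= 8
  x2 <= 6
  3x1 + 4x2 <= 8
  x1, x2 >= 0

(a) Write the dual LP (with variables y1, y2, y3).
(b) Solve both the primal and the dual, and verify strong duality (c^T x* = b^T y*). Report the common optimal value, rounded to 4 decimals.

The standard primal-dual pair for 'max c^T x s.t. A x <= b, x >= 0' is:
  Dual:  min b^T y  s.t.  A^T y >= c,  y >= 0.

So the dual LP is:
  minimize  8y1 + 6y2 + 8y3
  subject to:
    y1 + 3y3 >= 1
    y2 + 4y3 >= 5
    y1, y2, y3 >= 0

Solving the primal: x* = (0, 2).
  primal value c^T x* = 10.
Solving the dual: y* = (0, 0, 1.25).
  dual value b^T y* = 10.
Strong duality: c^T x* = b^T y*. Confirmed.

10


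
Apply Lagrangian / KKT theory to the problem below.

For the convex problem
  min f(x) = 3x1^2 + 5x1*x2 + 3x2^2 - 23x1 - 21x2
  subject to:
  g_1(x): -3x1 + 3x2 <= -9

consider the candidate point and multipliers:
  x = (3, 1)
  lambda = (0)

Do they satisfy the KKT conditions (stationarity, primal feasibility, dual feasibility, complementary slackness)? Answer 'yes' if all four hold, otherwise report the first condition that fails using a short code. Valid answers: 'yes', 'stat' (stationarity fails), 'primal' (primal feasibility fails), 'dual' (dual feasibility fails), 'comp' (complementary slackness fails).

Gradient of f: grad f(x) = Q x + c = (0, 0)
Constraint values g_i(x) = a_i^T x - b_i:
  g_1((3, 1)) = 3
Stationarity residual: grad f(x) + sum_i lambda_i a_i = (0, 0)
  -> stationarity OK
Primal feasibility (all g_i <= 0): FAILS
Dual feasibility (all lambda_i >= 0): OK
Complementary slackness (lambda_i * g_i(x) = 0 for all i): OK

Verdict: the first failing condition is primal_feasibility -> primal.

primal


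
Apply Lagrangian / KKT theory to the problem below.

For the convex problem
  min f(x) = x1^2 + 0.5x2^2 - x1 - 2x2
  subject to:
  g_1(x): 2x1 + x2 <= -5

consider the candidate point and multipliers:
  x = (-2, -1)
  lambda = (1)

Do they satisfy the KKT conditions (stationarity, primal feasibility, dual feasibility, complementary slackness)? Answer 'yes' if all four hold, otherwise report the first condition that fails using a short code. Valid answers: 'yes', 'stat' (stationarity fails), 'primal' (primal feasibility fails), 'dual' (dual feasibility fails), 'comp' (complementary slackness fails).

Gradient of f: grad f(x) = Q x + c = (-5, -3)
Constraint values g_i(x) = a_i^T x - b_i:
  g_1((-2, -1)) = 0
Stationarity residual: grad f(x) + sum_i lambda_i a_i = (-3, -2)
  -> stationarity FAILS
Primal feasibility (all g_i <= 0): OK
Dual feasibility (all lambda_i >= 0): OK
Complementary slackness (lambda_i * g_i(x) = 0 for all i): OK

Verdict: the first failing condition is stationarity -> stat.

stat


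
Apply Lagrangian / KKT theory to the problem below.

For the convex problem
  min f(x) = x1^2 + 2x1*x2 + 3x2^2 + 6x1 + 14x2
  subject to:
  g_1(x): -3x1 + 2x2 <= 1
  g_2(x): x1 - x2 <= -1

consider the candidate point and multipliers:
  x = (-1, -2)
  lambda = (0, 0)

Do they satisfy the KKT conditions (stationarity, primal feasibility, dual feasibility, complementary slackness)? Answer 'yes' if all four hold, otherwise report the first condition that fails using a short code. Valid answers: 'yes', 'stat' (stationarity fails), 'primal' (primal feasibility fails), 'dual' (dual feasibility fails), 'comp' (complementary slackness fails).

Gradient of f: grad f(x) = Q x + c = (0, 0)
Constraint values g_i(x) = a_i^T x - b_i:
  g_1((-1, -2)) = -2
  g_2((-1, -2)) = 2
Stationarity residual: grad f(x) + sum_i lambda_i a_i = (0, 0)
  -> stationarity OK
Primal feasibility (all g_i <= 0): FAILS
Dual feasibility (all lambda_i >= 0): OK
Complementary slackness (lambda_i * g_i(x) = 0 for all i): OK

Verdict: the first failing condition is primal_feasibility -> primal.

primal


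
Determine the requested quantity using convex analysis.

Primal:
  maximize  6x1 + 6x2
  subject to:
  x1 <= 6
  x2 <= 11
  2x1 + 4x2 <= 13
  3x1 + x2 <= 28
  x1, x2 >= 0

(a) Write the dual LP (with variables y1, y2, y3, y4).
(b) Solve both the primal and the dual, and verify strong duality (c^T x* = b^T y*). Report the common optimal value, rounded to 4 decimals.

The standard primal-dual pair for 'max c^T x s.t. A x <= b, x >= 0' is:
  Dual:  min b^T y  s.t.  A^T y >= c,  y >= 0.

So the dual LP is:
  minimize  6y1 + 11y2 + 13y3 + 28y4
  subject to:
    y1 + 2y3 + 3y4 >= 6
    y2 + 4y3 + y4 >= 6
    y1, y2, y3, y4 >= 0

Solving the primal: x* = (6, 0.25).
  primal value c^T x* = 37.5.
Solving the dual: y* = (3, 0, 1.5, 0).
  dual value b^T y* = 37.5.
Strong duality: c^T x* = b^T y*. Confirmed.

37.5


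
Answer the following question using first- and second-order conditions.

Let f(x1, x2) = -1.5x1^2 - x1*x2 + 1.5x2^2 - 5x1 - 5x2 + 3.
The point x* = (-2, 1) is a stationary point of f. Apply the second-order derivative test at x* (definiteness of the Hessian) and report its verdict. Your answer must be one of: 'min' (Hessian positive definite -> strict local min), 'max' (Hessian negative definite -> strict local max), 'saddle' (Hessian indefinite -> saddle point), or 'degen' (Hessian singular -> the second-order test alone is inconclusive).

Compute the Hessian H = grad^2 f:
  H = [[-3, -1], [-1, 3]]
Verify stationarity: grad f(x*) = H x* + g = (0, 0).
Eigenvalues of H: -3.1623, 3.1623.
Eigenvalues have mixed signs, so H is indefinite -> x* is a saddle point.

saddle


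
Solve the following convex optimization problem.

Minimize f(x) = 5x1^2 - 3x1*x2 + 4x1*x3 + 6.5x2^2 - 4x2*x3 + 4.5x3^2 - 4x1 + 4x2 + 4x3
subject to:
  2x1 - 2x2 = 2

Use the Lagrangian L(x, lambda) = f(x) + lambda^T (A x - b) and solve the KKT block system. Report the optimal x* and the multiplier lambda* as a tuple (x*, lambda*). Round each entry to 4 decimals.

Form the Lagrangian:
  L(x, lambda) = (1/2) x^T Q x + c^T x + lambda^T (A x - b)
Stationarity (grad_x L = 0): Q x + c + A^T lambda = 0.
Primal feasibility: A x = b.

This gives the KKT block system:
  [ Q   A^T ] [ x     ]   [-c ]
  [ A    0  ] [ lambda ] = [ b ]

Solving the linear system:
  x*      = (0.5882, -0.4118, -0.8889)
  lambda* = (0.219)
  f(x*)   = -3.9967

x* = (0.5882, -0.4118, -0.8889), lambda* = (0.219)


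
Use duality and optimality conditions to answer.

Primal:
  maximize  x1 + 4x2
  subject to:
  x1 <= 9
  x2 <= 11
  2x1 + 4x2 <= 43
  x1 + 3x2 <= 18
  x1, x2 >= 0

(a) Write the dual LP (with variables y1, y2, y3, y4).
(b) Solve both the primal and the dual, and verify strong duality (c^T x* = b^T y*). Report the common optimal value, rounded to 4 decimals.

The standard primal-dual pair for 'max c^T x s.t. A x <= b, x >= 0' is:
  Dual:  min b^T y  s.t.  A^T y >= c,  y >= 0.

So the dual LP is:
  minimize  9y1 + 11y2 + 43y3 + 18y4
  subject to:
    y1 + 2y3 + y4 >= 1
    y2 + 4y3 + 3y4 >= 4
    y1, y2, y3, y4 >= 0

Solving the primal: x* = (0, 6).
  primal value c^T x* = 24.
Solving the dual: y* = (0, 0, 0, 1.3333).
  dual value b^T y* = 24.
Strong duality: c^T x* = b^T y*. Confirmed.

24


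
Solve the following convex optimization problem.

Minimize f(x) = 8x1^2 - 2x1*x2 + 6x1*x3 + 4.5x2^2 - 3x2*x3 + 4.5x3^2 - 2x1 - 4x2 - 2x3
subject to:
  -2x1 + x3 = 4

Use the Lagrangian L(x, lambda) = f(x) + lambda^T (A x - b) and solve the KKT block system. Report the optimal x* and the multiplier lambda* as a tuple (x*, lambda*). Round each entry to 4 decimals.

Form the Lagrangian:
  L(x, lambda) = (1/2) x^T Q x + c^T x + lambda^T (A x - b)
Stationarity (grad_x L = 0): Q x + c + A^T lambda = 0.
Primal feasibility: A x = b.

This gives the KKT block system:
  [ Q   A^T ] [ x     ]   [-c ]
  [ A    0  ] [ lambda ] = [ b ]

Solving the linear system:
  x*      = (-1.1, 0.8, 1.8)
  lambda* = (-5.2)
  f(x*)   = 8.1

x* = (-1.1, 0.8, 1.8), lambda* = (-5.2)


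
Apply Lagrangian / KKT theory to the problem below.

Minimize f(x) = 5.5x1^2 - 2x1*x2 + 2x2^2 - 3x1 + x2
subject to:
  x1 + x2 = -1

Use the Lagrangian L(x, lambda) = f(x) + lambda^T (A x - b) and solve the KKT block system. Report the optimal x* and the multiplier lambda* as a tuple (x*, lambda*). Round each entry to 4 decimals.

Form the Lagrangian:
  L(x, lambda) = (1/2) x^T Q x + c^T x + lambda^T (A x - b)
Stationarity (grad_x L = 0): Q x + c + A^T lambda = 0.
Primal feasibility: A x = b.

This gives the KKT block system:
  [ Q   A^T ] [ x     ]   [-c ]
  [ A    0  ] [ lambda ] = [ b ]

Solving the linear system:
  x*      = (-0.1053, -0.8947)
  lambda* = (2.3684)
  f(x*)   = 0.8947

x* = (-0.1053, -0.8947), lambda* = (2.3684)


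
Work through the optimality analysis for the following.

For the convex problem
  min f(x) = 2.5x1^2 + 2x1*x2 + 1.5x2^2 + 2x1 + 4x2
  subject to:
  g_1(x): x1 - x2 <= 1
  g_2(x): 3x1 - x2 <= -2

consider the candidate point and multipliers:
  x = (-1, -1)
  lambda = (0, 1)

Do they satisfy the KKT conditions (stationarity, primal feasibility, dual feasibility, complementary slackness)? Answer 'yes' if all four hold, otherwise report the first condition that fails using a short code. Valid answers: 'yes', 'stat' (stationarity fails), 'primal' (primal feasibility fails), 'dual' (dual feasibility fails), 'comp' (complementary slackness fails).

Gradient of f: grad f(x) = Q x + c = (-5, -1)
Constraint values g_i(x) = a_i^T x - b_i:
  g_1((-1, -1)) = -1
  g_2((-1, -1)) = 0
Stationarity residual: grad f(x) + sum_i lambda_i a_i = (-2, -2)
  -> stationarity FAILS
Primal feasibility (all g_i <= 0): OK
Dual feasibility (all lambda_i >= 0): OK
Complementary slackness (lambda_i * g_i(x) = 0 for all i): OK

Verdict: the first failing condition is stationarity -> stat.

stat


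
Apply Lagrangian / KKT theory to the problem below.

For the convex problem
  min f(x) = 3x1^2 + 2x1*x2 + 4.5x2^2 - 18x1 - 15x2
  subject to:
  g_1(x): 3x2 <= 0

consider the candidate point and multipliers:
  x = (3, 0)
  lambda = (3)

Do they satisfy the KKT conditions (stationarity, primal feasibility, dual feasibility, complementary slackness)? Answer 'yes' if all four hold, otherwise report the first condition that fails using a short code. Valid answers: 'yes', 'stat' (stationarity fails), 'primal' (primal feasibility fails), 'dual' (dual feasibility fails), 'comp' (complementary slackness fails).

Gradient of f: grad f(x) = Q x + c = (0, -9)
Constraint values g_i(x) = a_i^T x - b_i:
  g_1((3, 0)) = 0
Stationarity residual: grad f(x) + sum_i lambda_i a_i = (0, 0)
  -> stationarity OK
Primal feasibility (all g_i <= 0): OK
Dual feasibility (all lambda_i >= 0): OK
Complementary slackness (lambda_i * g_i(x) = 0 for all i): OK

Verdict: yes, KKT holds.

yes


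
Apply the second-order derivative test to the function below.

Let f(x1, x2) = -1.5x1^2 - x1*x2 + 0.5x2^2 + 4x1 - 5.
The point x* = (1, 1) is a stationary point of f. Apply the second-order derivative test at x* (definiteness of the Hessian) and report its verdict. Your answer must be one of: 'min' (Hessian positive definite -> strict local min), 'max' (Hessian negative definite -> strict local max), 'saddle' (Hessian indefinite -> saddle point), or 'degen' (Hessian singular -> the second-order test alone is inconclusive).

Compute the Hessian H = grad^2 f:
  H = [[-3, -1], [-1, 1]]
Verify stationarity: grad f(x*) = H x* + g = (0, 0).
Eigenvalues of H: -3.2361, 1.2361.
Eigenvalues have mixed signs, so H is indefinite -> x* is a saddle point.

saddle


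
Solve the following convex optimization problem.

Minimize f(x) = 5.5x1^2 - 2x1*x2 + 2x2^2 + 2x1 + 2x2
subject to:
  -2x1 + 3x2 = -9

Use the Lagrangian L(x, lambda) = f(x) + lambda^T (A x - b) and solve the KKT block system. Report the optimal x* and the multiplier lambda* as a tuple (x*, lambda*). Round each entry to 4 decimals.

Form the Lagrangian:
  L(x, lambda) = (1/2) x^T Q x + c^T x + lambda^T (A x - b)
Stationarity (grad_x L = 0): Q x + c + A^T lambda = 0.
Primal feasibility: A x = b.

This gives the KKT block system:
  [ Q   A^T ] [ x     ]   [-c ]
  [ A    0  ] [ lambda ] = [ b ]

Solving the linear system:
  x*      = (-0.1319, -3.0879)
  lambda* = (3.3626)
  f(x*)   = 11.9121

x* = (-0.1319, -3.0879), lambda* = (3.3626)


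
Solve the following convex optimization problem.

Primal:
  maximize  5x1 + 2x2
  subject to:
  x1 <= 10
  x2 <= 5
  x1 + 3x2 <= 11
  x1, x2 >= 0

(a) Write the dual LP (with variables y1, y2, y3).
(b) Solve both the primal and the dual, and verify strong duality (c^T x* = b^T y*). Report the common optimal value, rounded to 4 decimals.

The standard primal-dual pair for 'max c^T x s.t. A x <= b, x >= 0' is:
  Dual:  min b^T y  s.t.  A^T y >= c,  y >= 0.

So the dual LP is:
  minimize  10y1 + 5y2 + 11y3
  subject to:
    y1 + y3 >= 5
    y2 + 3y3 >= 2
    y1, y2, y3 >= 0

Solving the primal: x* = (10, 0.3333).
  primal value c^T x* = 50.6667.
Solving the dual: y* = (4.3333, 0, 0.6667).
  dual value b^T y* = 50.6667.
Strong duality: c^T x* = b^T y*. Confirmed.

50.6667


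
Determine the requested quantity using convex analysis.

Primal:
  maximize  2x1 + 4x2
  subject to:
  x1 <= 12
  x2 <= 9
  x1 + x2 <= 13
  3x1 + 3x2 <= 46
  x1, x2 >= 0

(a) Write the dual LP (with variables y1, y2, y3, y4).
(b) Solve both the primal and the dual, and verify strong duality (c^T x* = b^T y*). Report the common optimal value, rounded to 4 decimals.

The standard primal-dual pair for 'max c^T x s.t. A x <= b, x >= 0' is:
  Dual:  min b^T y  s.t.  A^T y >= c,  y >= 0.

So the dual LP is:
  minimize  12y1 + 9y2 + 13y3 + 46y4
  subject to:
    y1 + y3 + 3y4 >= 2
    y2 + y3 + 3y4 >= 4
    y1, y2, y3, y4 >= 0

Solving the primal: x* = (4, 9).
  primal value c^T x* = 44.
Solving the dual: y* = (0, 2, 2, 0).
  dual value b^T y* = 44.
Strong duality: c^T x* = b^T y*. Confirmed.

44


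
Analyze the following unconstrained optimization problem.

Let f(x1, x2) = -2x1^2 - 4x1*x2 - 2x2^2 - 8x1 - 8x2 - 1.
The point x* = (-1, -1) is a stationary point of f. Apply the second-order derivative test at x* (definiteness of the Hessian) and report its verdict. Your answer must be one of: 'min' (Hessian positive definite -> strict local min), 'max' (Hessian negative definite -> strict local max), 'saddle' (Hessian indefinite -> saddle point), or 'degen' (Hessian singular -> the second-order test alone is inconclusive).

Compute the Hessian H = grad^2 f:
  H = [[-4, -4], [-4, -4]]
Verify stationarity: grad f(x*) = H x* + g = (0, 0).
Eigenvalues of H: -8, 0.
H has a zero eigenvalue (singular; negative semidefinite but not definite), so H is neither positive definite, negative definite, nor indefinite. The second-order test alone is inconclusive -> degen.
(Indeed, f is constant along the null direction of H through x*, so x* is not a strict local extremum.)

degen


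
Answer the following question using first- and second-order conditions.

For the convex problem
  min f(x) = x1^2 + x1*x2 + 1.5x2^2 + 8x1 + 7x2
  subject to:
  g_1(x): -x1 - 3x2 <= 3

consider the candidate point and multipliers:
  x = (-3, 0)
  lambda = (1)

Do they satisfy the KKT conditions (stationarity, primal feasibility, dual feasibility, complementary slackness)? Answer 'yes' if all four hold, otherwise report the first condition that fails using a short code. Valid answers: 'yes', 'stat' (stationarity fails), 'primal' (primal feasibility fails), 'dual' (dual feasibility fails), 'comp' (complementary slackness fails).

Gradient of f: grad f(x) = Q x + c = (2, 4)
Constraint values g_i(x) = a_i^T x - b_i:
  g_1((-3, 0)) = 0
Stationarity residual: grad f(x) + sum_i lambda_i a_i = (1, 1)
  -> stationarity FAILS
Primal feasibility (all g_i <= 0): OK
Dual feasibility (all lambda_i >= 0): OK
Complementary slackness (lambda_i * g_i(x) = 0 for all i): OK

Verdict: the first failing condition is stationarity -> stat.

stat


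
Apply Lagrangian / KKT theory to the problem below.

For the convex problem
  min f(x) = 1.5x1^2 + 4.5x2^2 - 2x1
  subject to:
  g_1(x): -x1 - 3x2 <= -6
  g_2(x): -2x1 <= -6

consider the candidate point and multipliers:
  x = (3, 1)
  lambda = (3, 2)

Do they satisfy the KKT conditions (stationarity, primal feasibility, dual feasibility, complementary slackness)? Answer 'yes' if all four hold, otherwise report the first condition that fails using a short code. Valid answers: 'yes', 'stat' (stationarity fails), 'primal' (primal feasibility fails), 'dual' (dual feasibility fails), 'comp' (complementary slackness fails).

Gradient of f: grad f(x) = Q x + c = (7, 9)
Constraint values g_i(x) = a_i^T x - b_i:
  g_1((3, 1)) = 0
  g_2((3, 1)) = 0
Stationarity residual: grad f(x) + sum_i lambda_i a_i = (0, 0)
  -> stationarity OK
Primal feasibility (all g_i <= 0): OK
Dual feasibility (all lambda_i >= 0): OK
Complementary slackness (lambda_i * g_i(x) = 0 for all i): OK

Verdict: yes, KKT holds.

yes


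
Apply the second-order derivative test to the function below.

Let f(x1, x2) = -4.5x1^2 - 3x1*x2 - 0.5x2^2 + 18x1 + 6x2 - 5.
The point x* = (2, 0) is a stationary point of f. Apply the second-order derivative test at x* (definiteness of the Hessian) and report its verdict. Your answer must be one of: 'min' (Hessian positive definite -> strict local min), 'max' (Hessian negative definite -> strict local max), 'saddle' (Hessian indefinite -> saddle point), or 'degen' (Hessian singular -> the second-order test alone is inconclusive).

Compute the Hessian H = grad^2 f:
  H = [[-9, -3], [-3, -1]]
Verify stationarity: grad f(x*) = H x* + g = (0, 0).
Eigenvalues of H: -10, 0.
H has a zero eigenvalue (singular; negative semidefinite but not definite), so H is neither positive definite, negative definite, nor indefinite. The second-order test alone is inconclusive -> degen.
(Indeed, f is constant along the null direction of H through x*, so x* is not a strict local extremum.)

degen


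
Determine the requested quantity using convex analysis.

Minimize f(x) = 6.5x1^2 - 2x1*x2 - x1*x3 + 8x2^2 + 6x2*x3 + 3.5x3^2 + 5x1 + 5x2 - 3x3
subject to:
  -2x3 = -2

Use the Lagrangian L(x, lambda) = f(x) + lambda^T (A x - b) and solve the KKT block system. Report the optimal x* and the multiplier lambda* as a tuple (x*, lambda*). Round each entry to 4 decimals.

Form the Lagrangian:
  L(x, lambda) = (1/2) x^T Q x + c^T x + lambda^T (A x - b)
Stationarity (grad_x L = 0): Q x + c + A^T lambda = 0.
Primal feasibility: A x = b.

This gives the KKT block system:
  [ Q   A^T ] [ x     ]   [-c ]
  [ A    0  ] [ lambda ] = [ b ]

Solving the linear system:
  x*      = (-0.4216, -0.7402, 1)
  lambda* = (-0.0098)
  f(x*)   = -4.4142

x* = (-0.4216, -0.7402, 1), lambda* = (-0.0098)


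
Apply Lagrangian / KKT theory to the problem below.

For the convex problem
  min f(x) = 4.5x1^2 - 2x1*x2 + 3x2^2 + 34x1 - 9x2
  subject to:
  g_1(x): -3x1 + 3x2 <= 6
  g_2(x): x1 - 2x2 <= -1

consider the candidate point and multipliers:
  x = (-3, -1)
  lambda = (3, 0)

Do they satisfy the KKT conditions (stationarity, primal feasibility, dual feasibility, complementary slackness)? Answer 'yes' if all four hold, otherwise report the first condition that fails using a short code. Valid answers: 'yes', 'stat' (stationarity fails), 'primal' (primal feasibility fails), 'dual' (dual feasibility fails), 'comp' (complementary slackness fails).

Gradient of f: grad f(x) = Q x + c = (9, -9)
Constraint values g_i(x) = a_i^T x - b_i:
  g_1((-3, -1)) = 0
  g_2((-3, -1)) = 0
Stationarity residual: grad f(x) + sum_i lambda_i a_i = (0, 0)
  -> stationarity OK
Primal feasibility (all g_i <= 0): OK
Dual feasibility (all lambda_i >= 0): OK
Complementary slackness (lambda_i * g_i(x) = 0 for all i): OK

Verdict: yes, KKT holds.

yes


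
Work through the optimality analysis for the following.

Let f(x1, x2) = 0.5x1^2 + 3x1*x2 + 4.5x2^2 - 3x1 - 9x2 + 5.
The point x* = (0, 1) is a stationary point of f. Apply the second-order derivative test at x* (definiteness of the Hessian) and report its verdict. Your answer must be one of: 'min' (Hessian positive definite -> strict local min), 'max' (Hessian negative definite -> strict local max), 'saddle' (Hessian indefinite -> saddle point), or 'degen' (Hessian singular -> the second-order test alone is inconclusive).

Compute the Hessian H = grad^2 f:
  H = [[1, 3], [3, 9]]
Verify stationarity: grad f(x*) = H x* + g = (0, 0).
Eigenvalues of H: 0, 10.
H has a zero eigenvalue (singular; positive semidefinite but not definite), so H is neither positive definite, negative definite, nor indefinite. The second-order test alone is inconclusive -> degen.
(Indeed, f is constant along the null direction of H through x*, so x* is not a strict local extremum.)

degen


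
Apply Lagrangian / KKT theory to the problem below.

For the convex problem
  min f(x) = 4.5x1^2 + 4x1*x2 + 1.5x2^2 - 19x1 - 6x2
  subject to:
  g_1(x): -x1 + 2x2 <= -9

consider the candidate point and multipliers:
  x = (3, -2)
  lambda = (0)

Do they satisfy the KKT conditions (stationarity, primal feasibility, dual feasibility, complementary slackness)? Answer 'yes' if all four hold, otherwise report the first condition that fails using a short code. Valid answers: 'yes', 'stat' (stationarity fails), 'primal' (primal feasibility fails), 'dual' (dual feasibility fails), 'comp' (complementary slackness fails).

Gradient of f: grad f(x) = Q x + c = (0, 0)
Constraint values g_i(x) = a_i^T x - b_i:
  g_1((3, -2)) = 2
Stationarity residual: grad f(x) + sum_i lambda_i a_i = (0, 0)
  -> stationarity OK
Primal feasibility (all g_i <= 0): FAILS
Dual feasibility (all lambda_i >= 0): OK
Complementary slackness (lambda_i * g_i(x) = 0 for all i): OK

Verdict: the first failing condition is primal_feasibility -> primal.

primal


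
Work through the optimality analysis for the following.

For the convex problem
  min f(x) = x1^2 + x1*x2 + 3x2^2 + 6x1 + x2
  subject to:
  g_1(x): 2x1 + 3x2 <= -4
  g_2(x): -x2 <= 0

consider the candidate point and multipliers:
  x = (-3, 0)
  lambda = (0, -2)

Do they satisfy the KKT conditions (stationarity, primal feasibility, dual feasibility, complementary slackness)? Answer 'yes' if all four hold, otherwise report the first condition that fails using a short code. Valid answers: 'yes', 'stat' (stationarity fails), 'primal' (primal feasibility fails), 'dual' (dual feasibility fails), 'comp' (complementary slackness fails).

Gradient of f: grad f(x) = Q x + c = (0, -2)
Constraint values g_i(x) = a_i^T x - b_i:
  g_1((-3, 0)) = -2
  g_2((-3, 0)) = 0
Stationarity residual: grad f(x) + sum_i lambda_i a_i = (0, 0)
  -> stationarity OK
Primal feasibility (all g_i <= 0): OK
Dual feasibility (all lambda_i >= 0): FAILS
Complementary slackness (lambda_i * g_i(x) = 0 for all i): OK

Verdict: the first failing condition is dual_feasibility -> dual.

dual


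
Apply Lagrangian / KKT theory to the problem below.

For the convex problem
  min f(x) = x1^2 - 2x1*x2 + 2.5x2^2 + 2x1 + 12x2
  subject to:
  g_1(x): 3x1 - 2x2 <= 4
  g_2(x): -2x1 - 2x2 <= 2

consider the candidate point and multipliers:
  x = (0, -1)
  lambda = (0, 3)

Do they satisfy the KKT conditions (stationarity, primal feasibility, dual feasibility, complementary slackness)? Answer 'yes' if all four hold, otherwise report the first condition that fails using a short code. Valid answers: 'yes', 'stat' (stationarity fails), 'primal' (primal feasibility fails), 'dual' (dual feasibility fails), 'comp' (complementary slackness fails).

Gradient of f: grad f(x) = Q x + c = (4, 7)
Constraint values g_i(x) = a_i^T x - b_i:
  g_1((0, -1)) = -2
  g_2((0, -1)) = 0
Stationarity residual: grad f(x) + sum_i lambda_i a_i = (-2, 1)
  -> stationarity FAILS
Primal feasibility (all g_i <= 0): OK
Dual feasibility (all lambda_i >= 0): OK
Complementary slackness (lambda_i * g_i(x) = 0 for all i): OK

Verdict: the first failing condition is stationarity -> stat.

stat


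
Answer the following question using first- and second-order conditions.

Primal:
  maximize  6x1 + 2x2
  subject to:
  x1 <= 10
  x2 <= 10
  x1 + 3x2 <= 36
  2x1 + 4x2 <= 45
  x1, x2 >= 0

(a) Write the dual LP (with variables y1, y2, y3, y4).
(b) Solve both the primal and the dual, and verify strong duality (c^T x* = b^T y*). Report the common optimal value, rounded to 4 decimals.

The standard primal-dual pair for 'max c^T x s.t. A x <= b, x >= 0' is:
  Dual:  min b^T y  s.t.  A^T y >= c,  y >= 0.

So the dual LP is:
  minimize  10y1 + 10y2 + 36y3 + 45y4
  subject to:
    y1 + y3 + 2y4 >= 6
    y2 + 3y3 + 4y4 >= 2
    y1, y2, y3, y4 >= 0

Solving the primal: x* = (10, 6.25).
  primal value c^T x* = 72.5.
Solving the dual: y* = (5, 0, 0, 0.5).
  dual value b^T y* = 72.5.
Strong duality: c^T x* = b^T y*. Confirmed.

72.5


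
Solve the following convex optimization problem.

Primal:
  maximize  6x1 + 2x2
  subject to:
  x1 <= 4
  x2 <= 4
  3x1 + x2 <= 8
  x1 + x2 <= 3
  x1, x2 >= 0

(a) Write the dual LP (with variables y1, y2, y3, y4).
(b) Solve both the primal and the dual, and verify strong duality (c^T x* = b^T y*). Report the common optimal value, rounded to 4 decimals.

The standard primal-dual pair for 'max c^T x s.t. A x <= b, x >= 0' is:
  Dual:  min b^T y  s.t.  A^T y >= c,  y >= 0.

So the dual LP is:
  minimize  4y1 + 4y2 + 8y3 + 3y4
  subject to:
    y1 + 3y3 + y4 >= 6
    y2 + y3 + y4 >= 2
    y1, y2, y3, y4 >= 0

Solving the primal: x* = (2.5, 0.5).
  primal value c^T x* = 16.
Solving the dual: y* = (0, 0, 2, 0).
  dual value b^T y* = 16.
Strong duality: c^T x* = b^T y*. Confirmed.

16


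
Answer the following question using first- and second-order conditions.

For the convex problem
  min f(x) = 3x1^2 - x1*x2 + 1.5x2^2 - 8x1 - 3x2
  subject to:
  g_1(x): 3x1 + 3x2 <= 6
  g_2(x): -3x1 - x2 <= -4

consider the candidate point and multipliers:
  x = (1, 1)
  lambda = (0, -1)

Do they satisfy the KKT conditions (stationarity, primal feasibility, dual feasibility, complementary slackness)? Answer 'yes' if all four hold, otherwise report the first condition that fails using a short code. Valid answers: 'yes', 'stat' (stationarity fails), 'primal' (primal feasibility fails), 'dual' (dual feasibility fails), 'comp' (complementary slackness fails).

Gradient of f: grad f(x) = Q x + c = (-3, -1)
Constraint values g_i(x) = a_i^T x - b_i:
  g_1((1, 1)) = 0
  g_2((1, 1)) = 0
Stationarity residual: grad f(x) + sum_i lambda_i a_i = (0, 0)
  -> stationarity OK
Primal feasibility (all g_i <= 0): OK
Dual feasibility (all lambda_i >= 0): FAILS
Complementary slackness (lambda_i * g_i(x) = 0 for all i): OK

Verdict: the first failing condition is dual_feasibility -> dual.

dual


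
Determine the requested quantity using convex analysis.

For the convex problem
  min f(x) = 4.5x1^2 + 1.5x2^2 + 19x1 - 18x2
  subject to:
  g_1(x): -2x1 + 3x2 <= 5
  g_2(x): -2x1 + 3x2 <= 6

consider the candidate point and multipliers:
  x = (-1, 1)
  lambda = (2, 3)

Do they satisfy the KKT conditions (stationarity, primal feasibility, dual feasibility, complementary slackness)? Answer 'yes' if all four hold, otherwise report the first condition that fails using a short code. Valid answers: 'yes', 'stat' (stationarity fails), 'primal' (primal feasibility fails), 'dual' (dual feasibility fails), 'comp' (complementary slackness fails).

Gradient of f: grad f(x) = Q x + c = (10, -15)
Constraint values g_i(x) = a_i^T x - b_i:
  g_1((-1, 1)) = 0
  g_2((-1, 1)) = -1
Stationarity residual: grad f(x) + sum_i lambda_i a_i = (0, 0)
  -> stationarity OK
Primal feasibility (all g_i <= 0): OK
Dual feasibility (all lambda_i >= 0): OK
Complementary slackness (lambda_i * g_i(x) = 0 for all i): FAILS

Verdict: the first failing condition is complementary_slackness -> comp.

comp


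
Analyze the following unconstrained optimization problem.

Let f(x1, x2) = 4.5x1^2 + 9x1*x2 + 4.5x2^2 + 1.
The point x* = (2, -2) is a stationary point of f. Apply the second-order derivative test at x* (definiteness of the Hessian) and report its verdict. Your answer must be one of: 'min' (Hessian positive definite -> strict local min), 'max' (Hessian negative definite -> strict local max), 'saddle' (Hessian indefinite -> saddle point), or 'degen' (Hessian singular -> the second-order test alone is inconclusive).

Compute the Hessian H = grad^2 f:
  H = [[9, 9], [9, 9]]
Verify stationarity: grad f(x*) = H x* + g = (0, 0).
Eigenvalues of H: 0, 18.
H has a zero eigenvalue (singular; positive semidefinite but not definite), so H is neither positive definite, negative definite, nor indefinite. The second-order test alone is inconclusive -> degen.
(Indeed, f is constant along the null direction of H through x*, so x* is not a strict local extremum.)

degen


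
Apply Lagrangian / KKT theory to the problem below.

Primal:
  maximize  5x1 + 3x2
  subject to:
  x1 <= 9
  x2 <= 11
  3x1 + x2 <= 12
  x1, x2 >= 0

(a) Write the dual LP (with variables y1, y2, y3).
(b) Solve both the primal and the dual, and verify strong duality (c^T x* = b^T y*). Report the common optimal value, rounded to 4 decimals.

The standard primal-dual pair for 'max c^T x s.t. A x <= b, x >= 0' is:
  Dual:  min b^T y  s.t.  A^T y >= c,  y >= 0.

So the dual LP is:
  minimize  9y1 + 11y2 + 12y3
  subject to:
    y1 + 3y3 >= 5
    y2 + y3 >= 3
    y1, y2, y3 >= 0

Solving the primal: x* = (0.3333, 11).
  primal value c^T x* = 34.6667.
Solving the dual: y* = (0, 1.3333, 1.6667).
  dual value b^T y* = 34.6667.
Strong duality: c^T x* = b^T y*. Confirmed.

34.6667


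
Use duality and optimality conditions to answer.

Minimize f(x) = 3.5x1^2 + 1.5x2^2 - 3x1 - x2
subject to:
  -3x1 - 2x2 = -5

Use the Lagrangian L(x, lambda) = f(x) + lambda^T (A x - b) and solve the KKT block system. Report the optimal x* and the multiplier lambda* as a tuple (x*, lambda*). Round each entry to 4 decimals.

Form the Lagrangian:
  L(x, lambda) = (1/2) x^T Q x + c^T x + lambda^T (A x - b)
Stationarity (grad_x L = 0): Q x + c + A^T lambda = 0.
Primal feasibility: A x = b.

This gives the KKT block system:
  [ Q   A^T ] [ x     ]   [-c ]
  [ A    0  ] [ lambda ] = [ b ]

Solving the linear system:
  x*      = (0.9273, 1.1091)
  lambda* = (1.1636)
  f(x*)   = 0.9636

x* = (0.9273, 1.1091), lambda* = (1.1636)


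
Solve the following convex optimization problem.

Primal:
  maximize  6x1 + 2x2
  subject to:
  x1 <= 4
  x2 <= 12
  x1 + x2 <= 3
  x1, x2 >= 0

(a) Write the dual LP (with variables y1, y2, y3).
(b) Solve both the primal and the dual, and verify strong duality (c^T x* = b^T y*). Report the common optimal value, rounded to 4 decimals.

The standard primal-dual pair for 'max c^T x s.t. A x <= b, x >= 0' is:
  Dual:  min b^T y  s.t.  A^T y >= c,  y >= 0.

So the dual LP is:
  minimize  4y1 + 12y2 + 3y3
  subject to:
    y1 + y3 >= 6
    y2 + y3 >= 2
    y1, y2, y3 >= 0

Solving the primal: x* = (3, 0).
  primal value c^T x* = 18.
Solving the dual: y* = (0, 0, 6).
  dual value b^T y* = 18.
Strong duality: c^T x* = b^T y*. Confirmed.

18


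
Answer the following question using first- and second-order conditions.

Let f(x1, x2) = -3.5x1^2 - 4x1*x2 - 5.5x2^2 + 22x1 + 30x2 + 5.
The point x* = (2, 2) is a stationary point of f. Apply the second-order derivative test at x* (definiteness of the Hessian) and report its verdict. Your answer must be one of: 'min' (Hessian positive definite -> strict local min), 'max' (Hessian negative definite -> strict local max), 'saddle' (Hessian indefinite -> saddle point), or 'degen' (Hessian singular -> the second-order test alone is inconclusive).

Compute the Hessian H = grad^2 f:
  H = [[-7, -4], [-4, -11]]
Verify stationarity: grad f(x*) = H x* + g = (0, 0).
Eigenvalues of H: -13.4721, -4.5279.
Both eigenvalues < 0, so H is negative definite -> x* is a strict local max.

max
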